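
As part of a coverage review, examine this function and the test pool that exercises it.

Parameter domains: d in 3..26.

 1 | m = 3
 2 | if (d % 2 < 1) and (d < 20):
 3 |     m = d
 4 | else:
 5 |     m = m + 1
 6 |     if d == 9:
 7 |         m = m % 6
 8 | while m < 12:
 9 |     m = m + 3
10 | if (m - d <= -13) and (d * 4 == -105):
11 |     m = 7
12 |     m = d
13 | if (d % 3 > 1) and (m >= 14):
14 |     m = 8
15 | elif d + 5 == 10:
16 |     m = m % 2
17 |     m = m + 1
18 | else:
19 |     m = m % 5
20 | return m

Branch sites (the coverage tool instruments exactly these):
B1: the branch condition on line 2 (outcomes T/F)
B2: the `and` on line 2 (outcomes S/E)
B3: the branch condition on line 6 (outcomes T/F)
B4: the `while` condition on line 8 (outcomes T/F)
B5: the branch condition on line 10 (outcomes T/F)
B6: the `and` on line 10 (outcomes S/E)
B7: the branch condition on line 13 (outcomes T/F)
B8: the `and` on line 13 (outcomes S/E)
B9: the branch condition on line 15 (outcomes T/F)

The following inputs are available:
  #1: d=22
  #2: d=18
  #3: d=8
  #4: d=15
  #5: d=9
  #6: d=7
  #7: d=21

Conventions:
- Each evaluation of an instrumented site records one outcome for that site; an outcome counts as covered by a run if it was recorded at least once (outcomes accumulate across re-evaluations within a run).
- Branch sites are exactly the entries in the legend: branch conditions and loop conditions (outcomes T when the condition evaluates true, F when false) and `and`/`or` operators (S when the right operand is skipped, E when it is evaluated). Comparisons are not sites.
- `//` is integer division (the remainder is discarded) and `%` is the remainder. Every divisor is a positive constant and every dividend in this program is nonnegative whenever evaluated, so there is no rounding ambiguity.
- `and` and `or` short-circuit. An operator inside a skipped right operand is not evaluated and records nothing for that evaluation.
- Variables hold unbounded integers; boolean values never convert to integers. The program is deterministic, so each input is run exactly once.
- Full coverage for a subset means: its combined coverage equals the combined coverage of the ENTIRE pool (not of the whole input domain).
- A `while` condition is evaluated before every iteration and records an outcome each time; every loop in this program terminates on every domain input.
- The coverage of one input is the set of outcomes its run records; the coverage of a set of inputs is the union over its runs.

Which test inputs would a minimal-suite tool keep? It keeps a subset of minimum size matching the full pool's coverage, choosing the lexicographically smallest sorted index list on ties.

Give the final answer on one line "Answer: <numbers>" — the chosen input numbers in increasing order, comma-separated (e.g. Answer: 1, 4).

test 1 (d=22) hits B1=F, B2=E, B3=F, B4=T, B4=F, B5=F, B6=S, B7=F, B8=S, B9=F
test 2 (d=18) hits B1=T, B2=E, B4=F, B5=F, B6=S, B7=F, B8=S, B9=F
test 3 (d=8) hits B1=T, B2=E, B4=T, B4=F, B5=F, B6=S, B7=T, B8=E
test 4 (d=15) hits B1=F, B2=S, B3=F, B4=T, B4=F, B5=F, B6=S, B7=F, B8=S, B9=F
test 5 (d=9) hits B1=F, B2=S, B3=T, B4=T, B4=F, B5=F, B6=S, B7=F, B8=S, B9=F
test 6 (d=7) hits B1=F, B2=S, B3=F, B4=T, B4=F, B5=F, B6=S, B7=F, B8=S, B9=F
test 7 (d=21) hits B1=F, B2=S, B3=F, B4=T, B4=F, B5=F, B6=S, B7=F, B8=S, B9=F
union over all inputs: B1=T, B1=F, B2=S, B2=E, B3=T, B3=F, B4=T, B4=F, B5=F, B6=S, B7=T, B7=F, B8=S, B8=E, B9=F (15 outcomes)
every size-1 subset falls short of the 15 outcomes (best: 10/15)
every size-2 subset falls short of the 15 outcomes (best: 14/15)
inputs {1, 3, 5} (size 3) cover everything; no size-3 subset with a lexicographically smaller index list covers all 15

Answer: 1, 3, 5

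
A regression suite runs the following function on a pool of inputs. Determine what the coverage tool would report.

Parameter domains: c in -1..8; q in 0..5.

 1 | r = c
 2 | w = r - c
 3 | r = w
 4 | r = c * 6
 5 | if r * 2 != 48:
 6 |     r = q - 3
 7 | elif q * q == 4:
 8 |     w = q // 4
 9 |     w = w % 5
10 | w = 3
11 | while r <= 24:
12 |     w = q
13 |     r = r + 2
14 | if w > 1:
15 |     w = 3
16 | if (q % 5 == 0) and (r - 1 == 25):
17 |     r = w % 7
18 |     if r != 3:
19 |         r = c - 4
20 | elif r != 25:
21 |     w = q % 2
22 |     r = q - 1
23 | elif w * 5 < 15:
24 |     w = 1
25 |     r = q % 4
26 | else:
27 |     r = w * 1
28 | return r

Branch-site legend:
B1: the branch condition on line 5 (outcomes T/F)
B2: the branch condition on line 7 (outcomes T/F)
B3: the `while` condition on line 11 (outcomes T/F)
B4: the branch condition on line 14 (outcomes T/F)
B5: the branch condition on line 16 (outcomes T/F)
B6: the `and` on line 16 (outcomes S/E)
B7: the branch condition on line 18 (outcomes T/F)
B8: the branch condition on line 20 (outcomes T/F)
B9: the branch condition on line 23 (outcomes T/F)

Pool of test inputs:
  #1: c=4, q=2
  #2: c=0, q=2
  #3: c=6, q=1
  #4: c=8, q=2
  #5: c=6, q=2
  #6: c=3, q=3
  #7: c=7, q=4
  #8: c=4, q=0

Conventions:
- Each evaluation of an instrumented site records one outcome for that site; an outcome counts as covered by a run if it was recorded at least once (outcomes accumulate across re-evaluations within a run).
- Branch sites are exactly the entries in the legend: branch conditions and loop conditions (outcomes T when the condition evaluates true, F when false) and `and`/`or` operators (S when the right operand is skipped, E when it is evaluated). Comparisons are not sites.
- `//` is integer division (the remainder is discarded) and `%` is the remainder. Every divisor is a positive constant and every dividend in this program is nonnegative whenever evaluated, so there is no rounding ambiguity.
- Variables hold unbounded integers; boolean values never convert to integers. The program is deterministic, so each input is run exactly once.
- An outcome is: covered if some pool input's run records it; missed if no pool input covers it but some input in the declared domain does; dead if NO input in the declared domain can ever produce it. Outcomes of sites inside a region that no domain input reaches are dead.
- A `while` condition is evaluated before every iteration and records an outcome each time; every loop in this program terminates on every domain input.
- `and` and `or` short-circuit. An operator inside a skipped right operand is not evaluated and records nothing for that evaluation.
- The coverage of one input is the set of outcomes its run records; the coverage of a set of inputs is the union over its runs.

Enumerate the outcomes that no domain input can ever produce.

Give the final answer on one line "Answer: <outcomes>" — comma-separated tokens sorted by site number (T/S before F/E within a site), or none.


checking every outcome against all 60 domain inputs:
  reachable outcomes have witnesses, e.g. B1=T (e.g. c=-1, q=0), B1=F (e.g. c=4, q=0), B2=T (e.g. c=4, q=2), B2=F (e.g. c=4, q=0)
Answer: none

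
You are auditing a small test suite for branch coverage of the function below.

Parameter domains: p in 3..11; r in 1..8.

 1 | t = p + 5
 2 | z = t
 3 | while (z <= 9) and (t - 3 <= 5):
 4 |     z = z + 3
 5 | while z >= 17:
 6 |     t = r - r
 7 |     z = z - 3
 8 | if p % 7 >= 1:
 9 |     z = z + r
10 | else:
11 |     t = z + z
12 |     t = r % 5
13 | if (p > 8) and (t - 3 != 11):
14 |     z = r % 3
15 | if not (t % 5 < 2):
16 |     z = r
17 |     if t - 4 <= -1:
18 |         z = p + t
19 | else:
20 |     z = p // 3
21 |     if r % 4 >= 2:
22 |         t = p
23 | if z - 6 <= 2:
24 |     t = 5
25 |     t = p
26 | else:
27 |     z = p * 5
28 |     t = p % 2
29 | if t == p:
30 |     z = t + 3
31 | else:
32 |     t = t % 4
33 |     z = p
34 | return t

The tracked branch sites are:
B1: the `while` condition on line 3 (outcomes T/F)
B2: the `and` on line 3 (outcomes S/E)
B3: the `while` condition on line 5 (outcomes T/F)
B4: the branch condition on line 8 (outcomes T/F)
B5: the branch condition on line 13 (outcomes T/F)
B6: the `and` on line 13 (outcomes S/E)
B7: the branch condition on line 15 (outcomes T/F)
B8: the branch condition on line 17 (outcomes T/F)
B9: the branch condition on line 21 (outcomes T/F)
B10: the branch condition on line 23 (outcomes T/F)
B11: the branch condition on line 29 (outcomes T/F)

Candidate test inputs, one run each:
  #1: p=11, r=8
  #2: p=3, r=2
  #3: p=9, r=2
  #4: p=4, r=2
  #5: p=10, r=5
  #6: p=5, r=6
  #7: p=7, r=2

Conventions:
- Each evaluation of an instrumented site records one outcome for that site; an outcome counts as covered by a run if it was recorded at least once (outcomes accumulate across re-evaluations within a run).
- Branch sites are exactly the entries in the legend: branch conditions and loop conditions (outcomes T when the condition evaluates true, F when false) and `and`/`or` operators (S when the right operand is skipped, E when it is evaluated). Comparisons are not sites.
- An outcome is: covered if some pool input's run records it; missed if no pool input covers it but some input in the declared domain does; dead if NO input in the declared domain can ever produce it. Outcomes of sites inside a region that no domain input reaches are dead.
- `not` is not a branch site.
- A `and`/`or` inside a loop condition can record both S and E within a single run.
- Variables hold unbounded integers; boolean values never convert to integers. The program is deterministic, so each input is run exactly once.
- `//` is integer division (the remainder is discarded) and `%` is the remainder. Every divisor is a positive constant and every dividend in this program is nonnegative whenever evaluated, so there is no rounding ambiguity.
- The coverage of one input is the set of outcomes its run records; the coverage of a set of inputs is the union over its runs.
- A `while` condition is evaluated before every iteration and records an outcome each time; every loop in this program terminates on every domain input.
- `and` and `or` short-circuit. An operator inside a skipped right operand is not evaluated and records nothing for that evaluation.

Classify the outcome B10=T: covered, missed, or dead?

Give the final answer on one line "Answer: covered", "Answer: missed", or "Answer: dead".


B10=T is recorded by pool input(s) 1, 2, 3, 4, 5, 6 -> covered
Answer: covered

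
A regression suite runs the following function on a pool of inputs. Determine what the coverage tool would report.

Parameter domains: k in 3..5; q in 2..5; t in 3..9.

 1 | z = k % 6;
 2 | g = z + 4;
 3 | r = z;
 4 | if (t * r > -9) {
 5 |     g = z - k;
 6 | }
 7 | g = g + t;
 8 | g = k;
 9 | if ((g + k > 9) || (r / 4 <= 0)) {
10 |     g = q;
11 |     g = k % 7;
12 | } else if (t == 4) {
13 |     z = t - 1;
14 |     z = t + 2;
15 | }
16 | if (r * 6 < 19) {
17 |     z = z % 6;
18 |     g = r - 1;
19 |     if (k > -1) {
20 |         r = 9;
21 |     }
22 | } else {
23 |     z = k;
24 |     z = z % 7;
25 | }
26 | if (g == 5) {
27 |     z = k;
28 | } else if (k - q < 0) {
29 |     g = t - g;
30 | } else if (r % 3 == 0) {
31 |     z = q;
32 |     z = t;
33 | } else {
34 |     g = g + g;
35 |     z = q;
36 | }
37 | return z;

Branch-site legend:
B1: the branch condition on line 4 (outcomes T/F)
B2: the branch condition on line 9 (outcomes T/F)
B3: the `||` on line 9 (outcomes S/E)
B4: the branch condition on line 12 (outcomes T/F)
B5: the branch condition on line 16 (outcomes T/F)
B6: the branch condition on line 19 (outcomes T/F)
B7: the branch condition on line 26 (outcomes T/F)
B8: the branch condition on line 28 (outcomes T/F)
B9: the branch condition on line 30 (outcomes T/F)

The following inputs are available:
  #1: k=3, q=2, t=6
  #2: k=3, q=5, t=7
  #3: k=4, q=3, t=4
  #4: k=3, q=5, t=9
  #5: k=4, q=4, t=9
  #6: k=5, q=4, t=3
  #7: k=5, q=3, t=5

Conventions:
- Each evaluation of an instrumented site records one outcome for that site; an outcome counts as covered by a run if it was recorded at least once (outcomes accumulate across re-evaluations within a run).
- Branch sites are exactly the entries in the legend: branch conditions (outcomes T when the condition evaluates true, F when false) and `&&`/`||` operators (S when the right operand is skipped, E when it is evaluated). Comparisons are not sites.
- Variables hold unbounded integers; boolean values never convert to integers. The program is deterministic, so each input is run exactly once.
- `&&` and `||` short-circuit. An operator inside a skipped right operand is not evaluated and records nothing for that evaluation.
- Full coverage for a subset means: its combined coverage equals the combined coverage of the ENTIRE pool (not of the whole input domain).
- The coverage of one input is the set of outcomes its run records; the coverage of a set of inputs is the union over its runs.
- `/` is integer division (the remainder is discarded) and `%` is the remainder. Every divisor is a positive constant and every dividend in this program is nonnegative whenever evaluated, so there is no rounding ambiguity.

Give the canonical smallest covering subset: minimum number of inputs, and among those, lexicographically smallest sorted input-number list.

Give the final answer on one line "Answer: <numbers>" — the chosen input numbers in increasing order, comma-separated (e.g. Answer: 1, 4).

#1 (k=3, q=2, t=6) -> B1->T, B3->E, B2->T, B5->T, B6->T, B7->F, B8->F, B9->T; covered: B1=T, B2=T, B3=E, B5=T, B6=T, B7=F, B8=F, B9=T
#2 (k=3, q=5, t=7) -> B1->T, B3->E, B2->T, B5->T, B6->T, B7->F, B8->T; covered: B1=T, B2=T, B3=E, B5=T, B6=T, B7=F, B8=T
#3 (k=4, q=3, t=4) -> B1->T, B3->E, B2->F, B4->T, B5->F, B7->F, B8->F, B9->F; covered: B1=T, B2=F, B3=E, B4=T, B5=F, B7=F, B8=F, B9=F
#4 (k=3, q=5, t=9) -> B1->T, B3->E, B2->T, B5->T, B6->T, B7->F, B8->T; covered: B1=T, B2=T, B3=E, B5=T, B6=T, B7=F, B8=T
#5 (k=4, q=4, t=9) -> B1->T, B3->E, B2->F, B4->F, B5->F, B7->F, B8->F, B9->F; covered: B1=T, B2=F, B3=E, B4=F, B5=F, B7=F, B8=F, B9=F
#6 (k=5, q=4, t=3) -> B1->T, B3->S, B2->T, B5->F, B7->T; covered: B1=T, B2=T, B3=S, B5=F, B7=T
#7 (k=5, q=3, t=5) -> B1->T, B3->S, B2->T, B5->F, B7->T; covered: B1=T, B2=T, B3=S, B5=F, B7=T
pool-wide coverage (16 outcomes): B1=T, B2=T, B2=F, B3=S, B3=E, B4=T, B4=F, B5=T, B5=F, B6=T, B7=T, B7=F, B8=T, B8=F, B9=T, B9=F
every size-1 subset falls short of the 16 outcomes (best: 8/16)
every size-2 subset falls short of the 16 outcomes (best: 12/16)
every size-3 subset falls short of the 16 outcomes (best: 14/16)
every size-4 subset falls short of the 16 outcomes (best: 15/16)
the canonical winner is {1, 2, 3, 5, 6}: size 5, full 16-outcome coverage, earliest index list among size-5 covers

Answer: 1, 2, 3, 5, 6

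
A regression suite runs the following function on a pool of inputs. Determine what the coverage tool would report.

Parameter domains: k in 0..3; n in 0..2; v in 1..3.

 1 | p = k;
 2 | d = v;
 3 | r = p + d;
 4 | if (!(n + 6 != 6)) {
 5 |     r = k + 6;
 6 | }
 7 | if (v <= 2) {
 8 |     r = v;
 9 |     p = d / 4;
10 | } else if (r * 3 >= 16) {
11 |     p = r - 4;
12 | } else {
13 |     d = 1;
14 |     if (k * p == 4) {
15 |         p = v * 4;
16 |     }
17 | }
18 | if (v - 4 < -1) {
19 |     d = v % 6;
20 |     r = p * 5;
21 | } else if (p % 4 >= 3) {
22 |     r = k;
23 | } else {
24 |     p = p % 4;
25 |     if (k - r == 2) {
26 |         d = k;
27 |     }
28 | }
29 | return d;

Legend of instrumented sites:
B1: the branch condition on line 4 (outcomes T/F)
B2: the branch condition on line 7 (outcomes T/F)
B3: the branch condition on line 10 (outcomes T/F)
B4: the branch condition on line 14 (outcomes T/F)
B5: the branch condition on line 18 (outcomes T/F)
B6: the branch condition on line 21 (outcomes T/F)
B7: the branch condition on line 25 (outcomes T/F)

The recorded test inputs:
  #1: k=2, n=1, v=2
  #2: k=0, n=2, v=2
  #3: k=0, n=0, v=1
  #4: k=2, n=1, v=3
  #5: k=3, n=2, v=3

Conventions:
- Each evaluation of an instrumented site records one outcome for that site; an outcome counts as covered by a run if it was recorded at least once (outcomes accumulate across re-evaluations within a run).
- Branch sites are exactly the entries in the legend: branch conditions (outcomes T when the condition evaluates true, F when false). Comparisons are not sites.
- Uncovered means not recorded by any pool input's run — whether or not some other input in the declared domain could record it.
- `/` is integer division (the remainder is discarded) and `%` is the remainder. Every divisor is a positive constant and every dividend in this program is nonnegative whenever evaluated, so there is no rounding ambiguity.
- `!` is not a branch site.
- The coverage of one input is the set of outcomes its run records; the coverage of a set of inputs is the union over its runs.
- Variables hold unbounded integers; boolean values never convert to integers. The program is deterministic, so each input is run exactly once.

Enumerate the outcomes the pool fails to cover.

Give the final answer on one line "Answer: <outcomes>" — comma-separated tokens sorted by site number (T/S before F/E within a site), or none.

#1 (k=2, n=1, v=2) -> covered: B1=F, B2=T, B5=T
#2 (k=0, n=2, v=2) -> covered: B1=F, B2=T, B5=T
#3 (k=0, n=0, v=1) -> covered: B1=T, B2=T, B5=T
#4 (k=2, n=1, v=3) -> covered: B1=F, B2=F, B3=F, B4=T, B5=F, B6=F, B7=F
#5 (k=3, n=2, v=3) -> covered: B1=F, B2=F, B3=T, B5=F, B6=F, B7=F
union over the pool: B1=T, B1=F, B2=T, B2=F, B3=T, B3=F, B4=T, B5=T, B5=F, B6=F, B7=F
uncovered (3 of 14): B4=F, B6=T, B7=T

Answer: B4=F, B6=T, B7=T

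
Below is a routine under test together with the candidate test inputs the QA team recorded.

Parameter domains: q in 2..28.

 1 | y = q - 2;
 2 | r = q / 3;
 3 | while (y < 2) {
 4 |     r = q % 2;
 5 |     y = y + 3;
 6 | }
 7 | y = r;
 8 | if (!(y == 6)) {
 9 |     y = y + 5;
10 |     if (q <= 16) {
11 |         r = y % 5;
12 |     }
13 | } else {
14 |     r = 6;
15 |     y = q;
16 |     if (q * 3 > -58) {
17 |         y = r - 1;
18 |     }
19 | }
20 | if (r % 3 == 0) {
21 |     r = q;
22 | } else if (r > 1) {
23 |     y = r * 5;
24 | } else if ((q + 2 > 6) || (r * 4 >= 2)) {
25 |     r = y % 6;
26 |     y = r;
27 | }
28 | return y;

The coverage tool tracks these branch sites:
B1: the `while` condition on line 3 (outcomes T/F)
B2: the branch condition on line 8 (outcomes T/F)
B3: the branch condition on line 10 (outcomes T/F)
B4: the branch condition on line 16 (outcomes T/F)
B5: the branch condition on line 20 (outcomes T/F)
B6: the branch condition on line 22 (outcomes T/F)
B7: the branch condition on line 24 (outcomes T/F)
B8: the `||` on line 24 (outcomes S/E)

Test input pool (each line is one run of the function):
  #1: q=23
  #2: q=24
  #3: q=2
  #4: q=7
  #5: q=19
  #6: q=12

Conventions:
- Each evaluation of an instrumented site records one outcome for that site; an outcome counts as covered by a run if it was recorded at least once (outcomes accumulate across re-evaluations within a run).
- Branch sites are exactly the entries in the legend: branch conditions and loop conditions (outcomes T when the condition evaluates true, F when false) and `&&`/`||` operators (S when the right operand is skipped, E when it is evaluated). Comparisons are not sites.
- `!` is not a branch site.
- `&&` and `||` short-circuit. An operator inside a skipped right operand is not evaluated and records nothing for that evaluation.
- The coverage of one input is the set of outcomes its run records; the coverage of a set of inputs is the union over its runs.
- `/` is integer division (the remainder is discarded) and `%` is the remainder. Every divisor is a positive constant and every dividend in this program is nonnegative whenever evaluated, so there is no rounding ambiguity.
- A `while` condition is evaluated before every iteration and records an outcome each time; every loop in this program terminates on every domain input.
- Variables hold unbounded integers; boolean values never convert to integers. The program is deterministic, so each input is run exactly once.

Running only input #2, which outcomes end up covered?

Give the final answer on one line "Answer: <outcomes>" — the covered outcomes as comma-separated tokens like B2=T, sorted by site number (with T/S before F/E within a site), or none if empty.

Running input #2 (q=24), event by event:
  B1->F, B2->T, B3->F, B5->F, B6->T
distinct outcomes covered: B1=F, B2=T, B3=F, B5=F, B6=T

Answer: B1=F, B2=T, B3=F, B5=F, B6=T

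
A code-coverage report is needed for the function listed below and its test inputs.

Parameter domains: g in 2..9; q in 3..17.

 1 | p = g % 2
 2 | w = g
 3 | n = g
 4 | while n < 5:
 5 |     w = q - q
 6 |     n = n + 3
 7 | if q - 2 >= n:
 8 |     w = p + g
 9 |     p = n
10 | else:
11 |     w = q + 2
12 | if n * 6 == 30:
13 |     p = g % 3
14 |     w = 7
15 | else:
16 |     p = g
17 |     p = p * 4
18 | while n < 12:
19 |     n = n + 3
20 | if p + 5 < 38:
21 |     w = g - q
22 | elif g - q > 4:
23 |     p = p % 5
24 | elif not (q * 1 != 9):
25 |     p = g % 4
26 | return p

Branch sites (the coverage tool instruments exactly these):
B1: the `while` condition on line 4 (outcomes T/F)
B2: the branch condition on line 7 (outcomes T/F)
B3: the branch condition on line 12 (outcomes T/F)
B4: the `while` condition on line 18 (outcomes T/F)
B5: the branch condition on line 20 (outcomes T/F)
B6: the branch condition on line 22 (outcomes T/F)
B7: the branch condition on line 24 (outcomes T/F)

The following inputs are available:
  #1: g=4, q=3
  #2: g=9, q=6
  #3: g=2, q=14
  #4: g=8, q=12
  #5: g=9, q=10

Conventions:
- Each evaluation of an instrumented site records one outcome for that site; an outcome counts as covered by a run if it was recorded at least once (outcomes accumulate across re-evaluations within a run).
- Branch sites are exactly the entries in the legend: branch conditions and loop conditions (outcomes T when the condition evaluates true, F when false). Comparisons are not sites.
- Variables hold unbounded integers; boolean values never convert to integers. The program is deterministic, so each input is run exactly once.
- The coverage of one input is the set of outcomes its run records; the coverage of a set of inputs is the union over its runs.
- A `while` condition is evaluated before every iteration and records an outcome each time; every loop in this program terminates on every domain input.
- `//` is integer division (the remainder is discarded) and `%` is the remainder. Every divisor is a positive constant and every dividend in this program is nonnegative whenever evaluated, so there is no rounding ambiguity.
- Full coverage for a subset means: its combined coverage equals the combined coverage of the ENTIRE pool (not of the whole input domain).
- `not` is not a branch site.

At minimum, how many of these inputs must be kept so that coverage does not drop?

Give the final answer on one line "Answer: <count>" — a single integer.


input #1, g=4, q=3: events B1->T, B1->F, B2->F, B3->F, B4->T, B4->T, B4->F, B5->T; outcomes B1=T, B1=F, B2=F, B3=F, B4=T, B4=F, B5=T
input #2, g=9, q=6: events B1->F, B2->F, B3->F, B4->T, B4->F, B5->F, B6->F, B7->F; outcomes B1=F, B2=F, B3=F, B4=T, B4=F, B5=F, B6=F, B7=F
input #3, g=2, q=14: events B1->T, B1->F, B2->T, B3->T, B4->T, B4->T, B4->T, B4->F, B5->T; outcomes B1=T, B1=F, B2=T, B3=T, B4=T, B4=F, B5=T
input #4, g=8, q=12: events B1->F, B2->T, B3->F, B4->T, B4->T, B4->F, B5->T; outcomes B1=F, B2=T, B3=F, B4=T, B4=F, B5=T
input #5, g=9, q=10: events B1->F, B2->F, B3->F, B4->T, B4->F, B5->F, B6->F, B7->F; outcomes B1=F, B2=F, B3=F, B4=T, B4=F, B5=F, B6=F, B7=F
union over all inputs: B1=T, B1=F, B2=T, B2=F, B3=T, B3=F, B4=T, B4=F, B5=T, B5=F, B6=F, B7=F (12 outcomes)
every size-1 subset falls short of the 12 outcomes (best: 8/12)
at size 2, {2, 3} reaches all 12 outcomes; every lexicographically earlier size-2 subset fails
Answer: 2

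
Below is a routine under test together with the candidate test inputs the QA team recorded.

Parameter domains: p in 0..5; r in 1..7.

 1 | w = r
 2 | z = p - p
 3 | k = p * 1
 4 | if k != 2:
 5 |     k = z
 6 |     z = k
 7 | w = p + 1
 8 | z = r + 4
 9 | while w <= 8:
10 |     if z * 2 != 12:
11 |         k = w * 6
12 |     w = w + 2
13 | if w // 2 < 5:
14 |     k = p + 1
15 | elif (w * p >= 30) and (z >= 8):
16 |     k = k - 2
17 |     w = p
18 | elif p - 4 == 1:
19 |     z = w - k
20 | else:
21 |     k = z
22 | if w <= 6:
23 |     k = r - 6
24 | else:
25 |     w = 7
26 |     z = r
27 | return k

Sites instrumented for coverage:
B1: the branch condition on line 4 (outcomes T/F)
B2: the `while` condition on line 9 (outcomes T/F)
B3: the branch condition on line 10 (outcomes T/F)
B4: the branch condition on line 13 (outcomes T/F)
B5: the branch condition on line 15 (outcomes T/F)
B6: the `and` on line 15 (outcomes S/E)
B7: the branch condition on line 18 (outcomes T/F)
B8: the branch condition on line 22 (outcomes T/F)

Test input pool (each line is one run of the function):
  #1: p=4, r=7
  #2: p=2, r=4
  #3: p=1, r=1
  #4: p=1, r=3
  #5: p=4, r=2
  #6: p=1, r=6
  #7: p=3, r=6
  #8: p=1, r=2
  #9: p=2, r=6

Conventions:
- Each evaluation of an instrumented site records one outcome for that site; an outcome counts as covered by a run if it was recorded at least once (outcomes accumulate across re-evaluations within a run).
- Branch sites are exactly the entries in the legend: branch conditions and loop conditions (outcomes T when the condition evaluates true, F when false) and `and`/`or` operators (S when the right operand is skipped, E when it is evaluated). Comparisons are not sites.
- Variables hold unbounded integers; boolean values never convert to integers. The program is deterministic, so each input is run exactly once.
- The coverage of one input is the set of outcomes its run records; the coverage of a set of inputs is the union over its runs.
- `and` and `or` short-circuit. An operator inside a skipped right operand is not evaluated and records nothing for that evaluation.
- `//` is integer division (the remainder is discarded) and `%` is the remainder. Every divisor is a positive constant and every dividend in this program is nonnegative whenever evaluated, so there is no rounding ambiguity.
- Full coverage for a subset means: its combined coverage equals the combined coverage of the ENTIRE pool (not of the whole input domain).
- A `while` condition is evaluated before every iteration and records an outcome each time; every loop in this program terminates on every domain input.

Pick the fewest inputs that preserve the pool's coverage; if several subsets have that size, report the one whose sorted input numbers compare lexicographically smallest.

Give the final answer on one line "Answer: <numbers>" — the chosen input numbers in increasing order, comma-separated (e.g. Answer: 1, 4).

#1 (p=4, r=7) -> B1->T, B2->T, B3->T, B2->T, B3->T, B2->F, B4->T, B8->F; covered: B1=T, B2=T, B2=F, B3=T, B4=T, B8=F
#2 (p=2, r=4) -> B1->F, B2->T, B3->T, B2->T, B3->T, B2->T, B3->T, B2->F, B4->T, B8->F; covered: B1=F, B2=T, B2=F, B3=T, B4=T, B8=F
#3 (p=1, r=1) -> B1->T, B2->T, B3->T, B2->T, B3->T, B2->T, B3->T, B2->T, B3->T, B2->F, B4->F, B6->S, B5->F, B7->F, ...; covered: B1=T, B2=T, B2=F, B3=T, B4=F, B5=F, B6=S, B7=F, B8=F
#4 (p=1, r=3) -> B1->T, B2->T, B3->T, B2->T, B3->T, B2->T, B3->T, B2->T, B3->T, B2->F, B4->F, B6->S, B5->F, B7->F, ...; covered: B1=T, B2=T, B2=F, B3=T, B4=F, B5=F, B6=S, B7=F, B8=F
#5 (p=4, r=2) -> B1->T, B2->T, B3->F, B2->T, B3->F, B2->F, B4->T, B8->F; covered: B1=T, B2=T, B2=F, B3=F, B4=T, B8=F
#6 (p=1, r=6) -> B1->T, B2->T, B3->T, B2->T, B3->T, B2->T, B3->T, B2->T, B3->T, B2->F, B4->F, B6->S, B5->F, B7->F, ...; covered: B1=T, B2=T, B2=F, B3=T, B4=F, B5=F, B6=S, B7=F, B8=F
#7 (p=3, r=6) -> B1->T, B2->T, B3->T, B2->T, B3->T, B2->T, B3->T, B2->F, B4->F, B6->E, B5->T, B8->T; covered: B1=T, B2=T, B2=F, B3=T, B4=F, B5=T, B6=E, B8=T
#8 (p=1, r=2) -> B1->T, B2->T, B3->F, B2->T, B3->F, B2->T, B3->F, B2->T, B3->F, B2->F, B4->F, B6->S, B5->F, B7->F, ...; covered: B1=T, B2=T, B2=F, B3=F, B4=F, B5=F, B6=S, B7=F, B8=F
#9 (p=2, r=6) -> B1->F, B2->T, B3->T, B2->T, B3->T, B2->T, B3->T, B2->F, B4->T, B8->F; covered: B1=F, B2=T, B2=F, B3=T, B4=T, B8=F
pool-wide coverage (15 outcomes): B1=T, B1=F, B2=T, B2=F, B3=T, B3=F, B4=T, B4=F, B5=T, B5=F, B6=S, B6=E, B7=F, B8=T, B8=F
no size-1 subset reaches all 15 outcomes (best union: 9/15)
no size-2 subset reaches all 15 outcomes (best union: 13/15)
inputs {2, 7, 8} (size 3) cover everything; no size-3 subset with a lexicographically smaller index list covers all 15

Answer: 2, 7, 8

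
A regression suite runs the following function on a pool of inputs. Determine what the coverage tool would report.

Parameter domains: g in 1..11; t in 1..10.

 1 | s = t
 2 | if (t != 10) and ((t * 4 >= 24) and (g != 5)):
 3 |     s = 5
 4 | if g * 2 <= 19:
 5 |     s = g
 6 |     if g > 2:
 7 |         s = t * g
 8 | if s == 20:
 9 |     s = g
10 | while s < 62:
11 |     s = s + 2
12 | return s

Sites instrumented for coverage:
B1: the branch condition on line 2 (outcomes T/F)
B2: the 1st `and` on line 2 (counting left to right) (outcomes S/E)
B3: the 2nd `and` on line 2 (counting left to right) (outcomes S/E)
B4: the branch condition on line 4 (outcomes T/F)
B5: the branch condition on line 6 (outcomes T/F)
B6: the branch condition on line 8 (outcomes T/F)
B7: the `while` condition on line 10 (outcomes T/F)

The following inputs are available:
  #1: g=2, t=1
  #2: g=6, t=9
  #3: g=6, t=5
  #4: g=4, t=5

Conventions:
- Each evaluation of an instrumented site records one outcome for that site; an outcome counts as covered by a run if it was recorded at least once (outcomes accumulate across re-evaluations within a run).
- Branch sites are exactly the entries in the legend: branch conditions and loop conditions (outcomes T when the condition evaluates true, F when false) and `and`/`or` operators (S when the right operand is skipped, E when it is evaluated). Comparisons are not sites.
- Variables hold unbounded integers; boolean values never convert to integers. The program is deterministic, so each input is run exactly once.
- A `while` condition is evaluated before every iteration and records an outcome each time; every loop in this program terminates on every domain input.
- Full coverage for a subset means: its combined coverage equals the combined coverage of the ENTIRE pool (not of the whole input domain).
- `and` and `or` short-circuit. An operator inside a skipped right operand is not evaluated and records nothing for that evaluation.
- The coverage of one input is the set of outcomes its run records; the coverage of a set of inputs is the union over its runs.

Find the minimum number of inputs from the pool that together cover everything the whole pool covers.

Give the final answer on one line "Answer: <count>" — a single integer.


test 1 (g=2, t=1) fires B2->E, B3->S, B1->F, B4->T, B5->F, B6->F, B7->T, B7->T, B7->T, B7->T, B7->T, B7->T, B7->T, B7->T, ...; hits B1=F, B2=E, B3=S, B4=T, B5=F, B6=F, B7=T, B7=F
test 2 (g=6, t=9) fires B2->E, B3->E, B1->T, B4->T, B5->T, B6->F, B7->T, B7->T, B7->T, B7->T, B7->F; hits B1=T, B2=E, B3=E, B4=T, B5=T, B6=F, B7=T, B7=F
test 3 (g=6, t=5) fires B2->E, B3->S, B1->F, B4->T, B5->T, B6->F, B7->T, B7->T, B7->T, B7->T, B7->T, B7->T, B7->T, B7->T, ...; hits B1=F, B2=E, B3=S, B4=T, B5=T, B6=F, B7=T, B7=F
test 4 (g=4, t=5) fires B2->E, B3->S, B1->F, B4->T, B5->T, B6->T, B7->T, B7->T, B7->T, B7->T, B7->T, B7->T, B7->T, B7->T, ...; hits B1=F, B2=E, B3=S, B4=T, B5=T, B6=T, B7=T, B7=F
the full pool covers 12 outcomes: B1=T, B1=F, B2=E, B3=S, B3=E, B4=T, B5=T, B5=F, B6=T, B6=F, B7=T, B7=F
every size-1 subset falls short of the 12 outcomes (best: 8/12)
every size-2 subset falls short of the 12 outcomes (best: 11/12)
at size 3, {1, 2, 4} reaches all 12 outcomes; every lexicographically earlier size-3 subset fails
Answer: 3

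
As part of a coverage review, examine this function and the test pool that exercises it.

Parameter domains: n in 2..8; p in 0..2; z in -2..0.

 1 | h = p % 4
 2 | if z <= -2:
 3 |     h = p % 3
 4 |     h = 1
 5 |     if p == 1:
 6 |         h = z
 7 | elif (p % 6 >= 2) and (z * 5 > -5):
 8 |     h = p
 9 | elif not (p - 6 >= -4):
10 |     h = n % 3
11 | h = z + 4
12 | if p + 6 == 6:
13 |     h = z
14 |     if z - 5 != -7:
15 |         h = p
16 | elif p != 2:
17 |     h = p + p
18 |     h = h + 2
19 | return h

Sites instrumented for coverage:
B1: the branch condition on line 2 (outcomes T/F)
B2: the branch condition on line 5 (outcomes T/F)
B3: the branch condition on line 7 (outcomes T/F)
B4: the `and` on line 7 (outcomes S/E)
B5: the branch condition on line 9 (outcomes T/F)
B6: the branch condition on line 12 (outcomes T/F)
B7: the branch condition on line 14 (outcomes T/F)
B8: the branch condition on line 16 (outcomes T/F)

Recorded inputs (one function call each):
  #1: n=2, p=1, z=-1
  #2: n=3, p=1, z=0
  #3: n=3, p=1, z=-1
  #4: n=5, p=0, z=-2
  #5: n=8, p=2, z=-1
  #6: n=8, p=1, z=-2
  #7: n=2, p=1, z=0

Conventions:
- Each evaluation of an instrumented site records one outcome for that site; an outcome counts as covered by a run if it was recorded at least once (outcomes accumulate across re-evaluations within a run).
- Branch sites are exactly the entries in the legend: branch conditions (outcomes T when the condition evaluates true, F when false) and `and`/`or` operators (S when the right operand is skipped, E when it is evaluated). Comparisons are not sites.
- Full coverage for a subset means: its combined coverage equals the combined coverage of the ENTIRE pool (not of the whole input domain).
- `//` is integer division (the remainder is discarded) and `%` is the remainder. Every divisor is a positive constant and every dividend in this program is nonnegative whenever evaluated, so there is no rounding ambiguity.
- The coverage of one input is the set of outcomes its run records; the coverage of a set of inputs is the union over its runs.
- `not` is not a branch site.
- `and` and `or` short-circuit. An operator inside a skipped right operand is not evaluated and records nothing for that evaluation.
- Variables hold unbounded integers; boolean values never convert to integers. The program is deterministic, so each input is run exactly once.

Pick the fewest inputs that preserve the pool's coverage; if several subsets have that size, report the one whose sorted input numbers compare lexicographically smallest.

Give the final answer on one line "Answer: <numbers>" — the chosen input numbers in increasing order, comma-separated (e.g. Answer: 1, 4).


#1 (n=2, p=1, z=-1) -> B1->F, B4->S, B3->F, B5->T, B6->F, B8->T; covered: B1=F, B3=F, B4=S, B5=T, B6=F, B8=T
#2 (n=3, p=1, z=0) -> B1->F, B4->S, B3->F, B5->T, B6->F, B8->T; covered: B1=F, B3=F, B4=S, B5=T, B6=F, B8=T
#3 (n=3, p=1, z=-1) -> B1->F, B4->S, B3->F, B5->T, B6->F, B8->T; covered: B1=F, B3=F, B4=S, B5=T, B6=F, B8=T
#4 (n=5, p=0, z=-2) -> B1->T, B2->F, B6->T, B7->F; covered: B1=T, B2=F, B6=T, B7=F
#5 (n=8, p=2, z=-1) -> B1->F, B4->E, B3->F, B5->F, B6->F, B8->F; covered: B1=F, B3=F, B4=E, B5=F, B6=F, B8=F
#6 (n=8, p=1, z=-2) -> B1->T, B2->T, B6->F, B8->T; covered: B1=T, B2=T, B6=F, B8=T
#7 (n=2, p=1, z=0) -> B1->F, B4->S, B3->F, B5->T, B6->F, B8->T; covered: B1=F, B3=F, B4=S, B5=T, B6=F, B8=T
pool-wide coverage (14 outcomes): B1=T, B1=F, B2=T, B2=F, B3=F, B4=S, B4=E, B5=T, B5=F, B6=T, B6=F, B7=F, B8=T, B8=F
checked all size-1 subsets: none covers 14 outcomes (max 6/14)
checked all size-2 subsets: none covers 14 outcomes (max 10/14)
checked all size-3 subsets: none covers 14 outcomes (max 13/14)
inputs {1, 4, 5, 6} (size 4) cover everything; no size-4 subset with a lexicographically smaller index list covers all 14
Answer: 1, 4, 5, 6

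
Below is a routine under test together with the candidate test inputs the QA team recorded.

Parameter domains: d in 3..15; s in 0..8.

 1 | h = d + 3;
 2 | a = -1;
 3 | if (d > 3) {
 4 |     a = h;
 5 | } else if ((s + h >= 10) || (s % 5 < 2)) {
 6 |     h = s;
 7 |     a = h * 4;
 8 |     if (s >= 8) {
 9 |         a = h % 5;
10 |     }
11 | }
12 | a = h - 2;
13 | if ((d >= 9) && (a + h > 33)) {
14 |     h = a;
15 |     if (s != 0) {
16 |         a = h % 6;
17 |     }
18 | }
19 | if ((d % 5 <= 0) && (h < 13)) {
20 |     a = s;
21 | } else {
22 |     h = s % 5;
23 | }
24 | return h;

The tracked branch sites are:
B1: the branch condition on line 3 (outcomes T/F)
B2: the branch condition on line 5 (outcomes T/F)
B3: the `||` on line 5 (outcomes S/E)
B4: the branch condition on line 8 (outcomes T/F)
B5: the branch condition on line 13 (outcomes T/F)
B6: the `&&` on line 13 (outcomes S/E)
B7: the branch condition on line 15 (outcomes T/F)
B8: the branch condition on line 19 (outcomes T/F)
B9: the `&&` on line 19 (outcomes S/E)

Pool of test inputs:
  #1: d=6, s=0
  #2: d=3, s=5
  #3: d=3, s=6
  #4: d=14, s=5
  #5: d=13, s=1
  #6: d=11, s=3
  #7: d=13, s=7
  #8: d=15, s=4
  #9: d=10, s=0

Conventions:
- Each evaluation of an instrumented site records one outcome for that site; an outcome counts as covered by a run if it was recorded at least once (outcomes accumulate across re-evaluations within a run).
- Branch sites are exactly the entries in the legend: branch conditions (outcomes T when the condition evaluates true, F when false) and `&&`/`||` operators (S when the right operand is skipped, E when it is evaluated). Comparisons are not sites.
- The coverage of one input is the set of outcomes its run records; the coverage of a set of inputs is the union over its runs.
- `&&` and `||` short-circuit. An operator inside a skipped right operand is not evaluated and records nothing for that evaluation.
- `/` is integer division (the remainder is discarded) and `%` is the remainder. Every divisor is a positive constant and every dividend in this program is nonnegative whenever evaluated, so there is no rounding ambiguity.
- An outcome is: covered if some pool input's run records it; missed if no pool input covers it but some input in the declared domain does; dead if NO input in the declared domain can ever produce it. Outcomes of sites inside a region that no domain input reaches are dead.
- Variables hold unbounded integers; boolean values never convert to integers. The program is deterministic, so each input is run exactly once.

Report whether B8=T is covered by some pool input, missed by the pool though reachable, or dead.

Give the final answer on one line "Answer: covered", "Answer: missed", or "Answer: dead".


no pool input records B8=T
but domain input (d=5, s=0) does record it -> reachable, so missed
Answer: missed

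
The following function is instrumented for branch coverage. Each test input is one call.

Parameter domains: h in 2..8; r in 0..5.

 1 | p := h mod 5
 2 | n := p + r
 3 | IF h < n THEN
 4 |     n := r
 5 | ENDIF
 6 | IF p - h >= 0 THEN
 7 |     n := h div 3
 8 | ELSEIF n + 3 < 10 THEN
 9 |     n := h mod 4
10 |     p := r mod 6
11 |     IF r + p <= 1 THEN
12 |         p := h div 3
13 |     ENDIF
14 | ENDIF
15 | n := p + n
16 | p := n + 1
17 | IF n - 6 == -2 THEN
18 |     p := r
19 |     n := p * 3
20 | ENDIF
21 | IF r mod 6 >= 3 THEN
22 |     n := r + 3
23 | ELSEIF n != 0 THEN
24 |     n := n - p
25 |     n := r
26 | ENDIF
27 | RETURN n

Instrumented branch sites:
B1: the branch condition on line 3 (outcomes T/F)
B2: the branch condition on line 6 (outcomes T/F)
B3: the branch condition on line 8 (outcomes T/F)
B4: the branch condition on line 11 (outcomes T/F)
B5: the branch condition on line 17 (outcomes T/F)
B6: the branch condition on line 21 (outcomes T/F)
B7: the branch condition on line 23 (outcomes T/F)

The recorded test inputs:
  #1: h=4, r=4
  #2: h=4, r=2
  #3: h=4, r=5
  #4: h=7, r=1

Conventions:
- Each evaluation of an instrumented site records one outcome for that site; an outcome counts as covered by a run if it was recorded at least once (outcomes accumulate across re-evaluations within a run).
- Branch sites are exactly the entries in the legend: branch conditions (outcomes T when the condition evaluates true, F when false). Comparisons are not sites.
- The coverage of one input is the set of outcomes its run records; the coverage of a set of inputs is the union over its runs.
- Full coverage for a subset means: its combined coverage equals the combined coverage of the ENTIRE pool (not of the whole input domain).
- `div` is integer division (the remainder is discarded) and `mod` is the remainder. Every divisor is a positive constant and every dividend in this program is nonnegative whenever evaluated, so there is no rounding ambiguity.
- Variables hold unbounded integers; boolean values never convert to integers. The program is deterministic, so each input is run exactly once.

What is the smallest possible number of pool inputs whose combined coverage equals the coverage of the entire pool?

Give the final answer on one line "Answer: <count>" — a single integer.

#1 (h=4, r=4) -> B1->T, B2->T, B5->F, B6->T; covered: B1=T, B2=T, B5=F, B6=T
#2 (h=4, r=2) -> B1->T, B2->T, B5->F, B6->F, B7->T; covered: B1=T, B2=T, B5=F, B6=F, B7=T
#3 (h=4, r=5) -> B1->T, B2->T, B5->F, B6->T; covered: B1=T, B2=T, B5=F, B6=T
#4 (h=7, r=1) -> B1->F, B2->F, B3->T, B4->F, B5->T, B6->F, B7->T; covered: B1=F, B2=F, B3=T, B4=F, B5=T, B6=F, B7=T
pool-wide coverage (11 outcomes): B1=T, B1=F, B2=T, B2=F, B3=T, B4=F, B5=T, B5=F, B6=T, B6=F, B7=T
checked all size-1 subsets: none covers 11 outcomes (max 7/11)
at size 2, {1, 4} reaches all 11 outcomes; every lexicographically earlier size-2 subset fails

Answer: 2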